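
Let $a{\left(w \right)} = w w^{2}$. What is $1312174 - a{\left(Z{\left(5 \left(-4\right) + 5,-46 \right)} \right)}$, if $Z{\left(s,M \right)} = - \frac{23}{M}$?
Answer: $\frac{10497391}{8} \approx 1.3122 \cdot 10^{6}$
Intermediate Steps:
$a{\left(w \right)} = w^{3}$
$1312174 - a{\left(Z{\left(5 \left(-4\right) + 5,-46 \right)} \right)} = 1312174 - \left(- \frac{23}{-46}\right)^{3} = 1312174 - \left(\left(-23\right) \left(- \frac{1}{46}\right)\right)^{3} = 1312174 - \left(\frac{1}{2}\right)^{3} = 1312174 - \frac{1}{8} = \frac{10497391}{8}$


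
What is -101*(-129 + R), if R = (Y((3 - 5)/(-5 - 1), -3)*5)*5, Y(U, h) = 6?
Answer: -2121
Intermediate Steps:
R = 150 (R = (6*5)*5 = 30*5 = 150)
-101*(-129 + R) = -101*(-129 + 150) = -101*21 = -2121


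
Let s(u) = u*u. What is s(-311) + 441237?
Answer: 537958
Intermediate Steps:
s(u) = u²
s(-311) + 441237 = (-311)² + 441237 = 96721 + 441237 = 537958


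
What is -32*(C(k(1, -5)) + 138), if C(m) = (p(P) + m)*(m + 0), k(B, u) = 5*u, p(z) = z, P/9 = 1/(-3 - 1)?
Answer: -26216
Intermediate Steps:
P = -9/4 (P = 9/(-3 - 1) = 9/(-4) = 9*(-1/4) = -9/4 ≈ -2.2500)
C(m) = m*(-9/4 + m) (C(m) = (-9/4 + m)*(m + 0) = (-9/4 + m)*m = m*(-9/4 + m))
-32*(C(k(1, -5)) + 138) = -32*((5*(-5))*(-9 + 4*(5*(-5)))/4 + 138) = -32*((1/4)*(-25)*(-9 + 4*(-25)) + 138) = -32*((1/4)*(-25)*(-9 - 100) + 138) = -32*((1/4)*(-25)*(-109) + 138) = -32*(2725/4 + 138) = -32*3277/4 = -26216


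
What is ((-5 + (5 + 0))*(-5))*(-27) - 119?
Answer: -119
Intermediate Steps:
((-5 + (5 + 0))*(-5))*(-27) - 119 = ((-5 + 5)*(-5))*(-27) - 119 = (0*(-5))*(-27) - 119 = 0*(-27) - 119 = 0 - 119 = -119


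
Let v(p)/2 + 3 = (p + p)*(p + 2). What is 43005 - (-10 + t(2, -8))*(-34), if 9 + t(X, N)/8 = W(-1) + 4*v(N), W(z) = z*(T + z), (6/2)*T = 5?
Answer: 727211/3 ≈ 2.4240e+5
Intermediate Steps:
v(p) = -6 + 4*p*(2 + p) (v(p) = -6 + 2*((p + p)*(p + 2)) = -6 + 2*((2*p)*(2 + p)) = -6 + 2*(2*p*(2 + p)) = -6 + 4*p*(2 + p))
T = 5/3 (T = (⅓)*5 = 5/3 ≈ 1.6667)
W(z) = z*(5/3 + z)
t(X, N) = -808/3 + 128*N² + 256*N (t(X, N) = -72 + 8*((⅓)*(-1)*(5 + 3*(-1)) + 4*(-6 + 4*N² + 8*N)) = -72 + 8*((⅓)*(-1)*(5 - 3) + (-24 + 16*N² + 32*N)) = -72 + 8*((⅓)*(-1)*2 + (-24 + 16*N² + 32*N)) = -72 + 8*(-⅔ + (-24 + 16*N² + 32*N)) = -72 + 8*(-74/3 + 16*N² + 32*N) = -72 + (-592/3 + 128*N² + 256*N) = -808/3 + 128*N² + 256*N)
43005 - (-10 + t(2, -8))*(-34) = 43005 - (-10 + (-808/3 + 128*(-8)² + 256*(-8)))*(-34) = 43005 - (-10 + (-808/3 + 128*64 - 2048))*(-34) = 43005 - (-10 + (-808/3 + 8192 - 2048))*(-34) = 43005 - (-10 + 17624/3)*(-34) = 43005 - 17594*(-34)/3 = 43005 - 1*(-598196/3) = 43005 + 598196/3 = 727211/3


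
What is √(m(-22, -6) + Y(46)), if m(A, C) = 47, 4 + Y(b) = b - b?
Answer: √43 ≈ 6.5574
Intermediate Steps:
Y(b) = -4 (Y(b) = -4 + (b - b) = -4 + 0 = -4)
√(m(-22, -6) + Y(46)) = √(47 - 4) = √43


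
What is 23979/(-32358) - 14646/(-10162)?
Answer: 38373445/54803666 ≈ 0.70020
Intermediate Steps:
23979/(-32358) - 14646/(-10162) = 23979*(-1/32358) - 14646*(-1/10162) = -7993/10786 + 7323/5081 = 38373445/54803666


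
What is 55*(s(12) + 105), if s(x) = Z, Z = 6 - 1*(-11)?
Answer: 6710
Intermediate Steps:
Z = 17 (Z = 6 + 11 = 17)
s(x) = 17
55*(s(12) + 105) = 55*(17 + 105) = 55*122 = 6710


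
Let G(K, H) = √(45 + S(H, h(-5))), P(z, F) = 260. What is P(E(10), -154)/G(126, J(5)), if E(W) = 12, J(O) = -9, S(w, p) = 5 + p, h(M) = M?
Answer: 52*√5/3 ≈ 38.758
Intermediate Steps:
G(K, H) = 3*√5 (G(K, H) = √(45 + (5 - 5)) = √(45 + 0) = √45 = 3*√5)
P(E(10), -154)/G(126, J(5)) = 260/((3*√5)) = 260*(√5/15) = 52*√5/3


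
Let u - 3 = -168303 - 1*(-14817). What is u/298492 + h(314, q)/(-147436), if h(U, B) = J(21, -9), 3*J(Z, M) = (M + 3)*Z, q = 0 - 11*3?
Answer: -5654095731/11002116628 ≈ -0.51391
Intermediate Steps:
q = -33 (q = 0 - 33 = -33)
J(Z, M) = Z*(3 + M)/3 (J(Z, M) = ((M + 3)*Z)/3 = ((3 + M)*Z)/3 = (Z*(3 + M))/3 = Z*(3 + M)/3)
h(U, B) = -42 (h(U, B) = (⅓)*21*(3 - 9) = (⅓)*21*(-6) = -42)
u = -153483 (u = 3 + (-168303 - 1*(-14817)) = 3 + (-168303 + 14817) = 3 - 153486 = -153483)
u/298492 + h(314, q)/(-147436) = -153483/298492 - 42/(-147436) = -153483*1/298492 - 42*(-1/147436) = -153483/298492 + 21/73718 = -5654095731/11002116628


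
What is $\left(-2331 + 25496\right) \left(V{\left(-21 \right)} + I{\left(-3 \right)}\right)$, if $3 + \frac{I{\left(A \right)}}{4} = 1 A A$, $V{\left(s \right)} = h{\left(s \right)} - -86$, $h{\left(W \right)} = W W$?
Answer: $12763915$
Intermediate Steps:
$h{\left(W \right)} = W^{2}$
$V{\left(s \right)} = 86 + s^{2}$ ($V{\left(s \right)} = s^{2} - -86 = s^{2} + 86 = 86 + s^{2}$)
$I{\left(A \right)} = -12 + 4 A^{2}$ ($I{\left(A \right)} = -12 + 4 \cdot 1 A A = -12 + 4 A A = -12 + 4 A^{2}$)
$\left(-2331 + 25496\right) \left(V{\left(-21 \right)} + I{\left(-3 \right)}\right) = \left(-2331 + 25496\right) \left(\left(86 + \left(-21\right)^{2}\right) - \left(12 - 4 \left(-3\right)^{2}\right)\right) = 23165 \left(\left(86 + 441\right) + \left(-12 + 4 \cdot 9\right)\right) = 23165 \left(527 + \left(-12 + 36\right)\right) = 23165 \left(527 + 24\right) = 23165 \cdot 551 = 12763915$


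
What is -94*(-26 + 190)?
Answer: -15416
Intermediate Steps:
-94*(-26 + 190) = -94*164 = -15416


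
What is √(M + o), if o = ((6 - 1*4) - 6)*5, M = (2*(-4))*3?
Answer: 2*I*√11 ≈ 6.6332*I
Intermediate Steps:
M = -24 (M = -8*3 = -24)
o = -20 (o = ((6 - 4) - 6)*5 = (2 - 6)*5 = -4*5 = -20)
√(M + o) = √(-24 - 20) = √(-44) = 2*I*√11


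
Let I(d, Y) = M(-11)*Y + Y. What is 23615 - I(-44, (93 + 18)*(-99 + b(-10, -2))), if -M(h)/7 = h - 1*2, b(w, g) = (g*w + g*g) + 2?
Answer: 769091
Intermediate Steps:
b(w, g) = 2 + g² + g*w (b(w, g) = (g*w + g²) + 2 = (g² + g*w) + 2 = 2 + g² + g*w)
M(h) = 14 - 7*h (M(h) = -7*(h - 1*2) = -7*(h - 2) = -7*(-2 + h) = 14 - 7*h)
I(d, Y) = 92*Y (I(d, Y) = (14 - 7*(-11))*Y + Y = (14 + 77)*Y + Y = 91*Y + Y = 92*Y)
23615 - I(-44, (93 + 18)*(-99 + b(-10, -2))) = 23615 - 92*(93 + 18)*(-99 + (2 + (-2)² - 2*(-10))) = 23615 - 92*111*(-99 + (2 + 4 + 20)) = 23615 - 92*111*(-99 + 26) = 23615 - 92*111*(-73) = 23615 - 92*(-8103) = 23615 - 1*(-745476) = 23615 + 745476 = 769091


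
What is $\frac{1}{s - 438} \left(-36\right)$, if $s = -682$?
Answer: $\frac{9}{280} \approx 0.032143$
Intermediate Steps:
$\frac{1}{s - 438} \left(-36\right) = \frac{1}{-682 - 438} \left(-36\right) = \frac{1}{-1120} \left(-36\right) = \left(- \frac{1}{1120}\right) \left(-36\right) = \frac{9}{280}$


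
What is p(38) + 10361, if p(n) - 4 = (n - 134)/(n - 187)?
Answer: 1544481/149 ≈ 10366.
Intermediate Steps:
p(n) = 4 + (-134 + n)/(-187 + n) (p(n) = 4 + (n - 134)/(n - 187) = 4 + (-134 + n)/(-187 + n))
p(38) + 10361 = (-882 + 5*38)/(-187 + 38) + 10361 = (-882 + 190)/(-149) + 10361 = -1/149*(-692) + 10361 = 692/149 + 10361 = 1544481/149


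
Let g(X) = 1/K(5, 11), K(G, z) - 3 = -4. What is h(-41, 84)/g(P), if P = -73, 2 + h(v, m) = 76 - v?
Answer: -115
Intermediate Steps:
K(G, z) = -1 (K(G, z) = 3 - 4 = -1)
h(v, m) = 74 - v (h(v, m) = -2 + (76 - v) = 74 - v)
g(X) = -1 (g(X) = 1/(-1) = -1)
h(-41, 84)/g(P) = (74 - 1*(-41))/(-1) = (74 + 41)*(-1) = 115*(-1) = -115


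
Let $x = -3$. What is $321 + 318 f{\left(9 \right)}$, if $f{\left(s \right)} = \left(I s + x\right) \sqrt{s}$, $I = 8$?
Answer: $66147$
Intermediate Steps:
$f{\left(s \right)} = \sqrt{s} \left(-3 + 8 s\right)$ ($f{\left(s \right)} = \left(8 s - 3\right) \sqrt{s} = \left(-3 + 8 s\right) \sqrt{s} = \sqrt{s} \left(-3 + 8 s\right)$)
$321 + 318 f{\left(9 \right)} = 321 + 318 \sqrt{9} \left(-3 + 8 \cdot 9\right) = 321 + 318 \cdot 3 \left(-3 + 72\right) = 321 + 318 \cdot 3 \cdot 69 = 321 + 318 \cdot 207 = 321 + 65826 = 66147$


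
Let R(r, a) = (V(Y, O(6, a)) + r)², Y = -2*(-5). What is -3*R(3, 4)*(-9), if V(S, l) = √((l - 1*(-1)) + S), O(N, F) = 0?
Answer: 540 + 162*√11 ≈ 1077.3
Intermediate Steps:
Y = 10
V(S, l) = √(1 + S + l) (V(S, l) = √((l + 1) + S) = √((1 + l) + S) = √(1 + S + l))
R(r, a) = (r + √11)² (R(r, a) = (√(1 + 10 + 0) + r)² = (√11 + r)² = (r + √11)²)
-3*R(3, 4)*(-9) = -3*(3 + √11)²*(-9) = 27*(3 + √11)²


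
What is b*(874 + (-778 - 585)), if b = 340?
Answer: -166260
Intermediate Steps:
b*(874 + (-778 - 585)) = 340*(874 + (-778 - 585)) = 340*(874 - 1363) = 340*(-489) = -166260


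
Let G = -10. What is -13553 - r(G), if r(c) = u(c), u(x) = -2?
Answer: -13551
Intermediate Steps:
r(c) = -2
-13553 - r(G) = -13553 - 1*(-2) = -13553 + 2 = -13551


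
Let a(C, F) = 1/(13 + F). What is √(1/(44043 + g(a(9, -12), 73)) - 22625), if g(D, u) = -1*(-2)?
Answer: 6*I*√1219212243655/44045 ≈ 150.42*I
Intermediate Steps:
g(D, u) = 2
√(1/(44043 + g(a(9, -12), 73)) - 22625) = √(1/(44043 + 2) - 22625) = √(1/44045 - 22625) = √(-996518124/44045) = 6*I*√1219212243655/44045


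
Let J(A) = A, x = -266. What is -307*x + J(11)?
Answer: 81673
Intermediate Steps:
-307*x + J(11) = -307*(-266) + 11 = 81662 + 11 = 81673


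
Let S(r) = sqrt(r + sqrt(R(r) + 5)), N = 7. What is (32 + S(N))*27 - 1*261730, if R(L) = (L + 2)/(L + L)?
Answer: -260866 + 27*sqrt(1372 + 14*sqrt(1106))/14 ≈ -2.6078e+5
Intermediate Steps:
R(L) = (2 + L)/(2*L) (R(L) = (2 + L)/((2*L)) = (2 + L)*(1/(2*L)) = (2 + L)/(2*L))
S(r) = sqrt(r + sqrt(5 + (2 + r)/(2*r))) (S(r) = sqrt(r + sqrt((2 + r)/(2*r) + 5)) = sqrt(r + sqrt(5 + (2 + r)/(2*r))))
(32 + S(N))*27 - 1*261730 = (32 + sqrt(4*7 + 2*sqrt(2)*sqrt(11 + 2/7))/2)*27 - 1*261730 = (32 + sqrt(28 + 2*sqrt(2)*sqrt(11 + 2*(1/7)))/2)*27 - 261730 = (32 + sqrt(28 + 2*sqrt(2)*sqrt(11 + 2/7))/2)*27 - 261730 = (32 + sqrt(28 + 2*sqrt(2)*sqrt(79/7))/2)*27 - 261730 = (32 + sqrt(28 + 2*sqrt(2)*(sqrt(553)/7))/2)*27 - 261730 = (32 + sqrt(28 + 2*sqrt(1106)/7)/2)*27 - 261730 = (864 + 27*sqrt(28 + 2*sqrt(1106)/7)/2) - 261730 = -260866 + 27*sqrt(28 + 2*sqrt(1106)/7)/2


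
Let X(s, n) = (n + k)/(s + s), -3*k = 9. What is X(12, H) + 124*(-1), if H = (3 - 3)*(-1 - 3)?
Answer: -993/8 ≈ -124.13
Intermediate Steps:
k = -3 (k = -⅓*9 = -3)
H = 0 (H = 0*(-4) = 0)
X(s, n) = (-3 + n)/(2*s) (X(s, n) = (n - 3)/(s + s) = (-3 + n)/((2*s)) = (-3 + n)*(1/(2*s)) = (-3 + n)/(2*s))
X(12, H) + 124*(-1) = (½)*(-3 + 0)/12 + 124*(-1) = (½)*(1/12)*(-3) - 124 = -⅛ - 124 = -993/8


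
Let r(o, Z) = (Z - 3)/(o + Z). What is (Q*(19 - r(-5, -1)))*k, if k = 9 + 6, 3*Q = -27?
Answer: -2475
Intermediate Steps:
r(o, Z) = (-3 + Z)/(Z + o)
Q = -9 (Q = (⅓)*(-27) = -9)
k = 15
(Q*(19 - r(-5, -1)))*k = -9*(19 - (-3 - 1)/(-1 - 5))*15 = -9*(19 - (-4)/(-6))*15 = -9*(19 - (-1)*(-4)/6)*15 = -9*(19 - 1*⅔)*15 = -9*(19 - ⅔)*15 = -9*55/3*15 = -165*15 = -2475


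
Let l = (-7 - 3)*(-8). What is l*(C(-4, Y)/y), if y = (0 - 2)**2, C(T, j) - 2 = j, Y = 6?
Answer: 160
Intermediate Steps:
C(T, j) = 2 + j
y = 4 (y = (-2)**2 = 4)
l = 80 (l = -10*(-8) = 80)
l*(C(-4, Y)/y) = 80*((2 + 6)/4) = 80*(8*(1/4)) = 80*2 = 160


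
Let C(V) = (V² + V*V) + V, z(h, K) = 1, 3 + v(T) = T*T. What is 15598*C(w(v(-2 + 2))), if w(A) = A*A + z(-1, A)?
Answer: 3275580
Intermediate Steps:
v(T) = -3 + T² (v(T) = -3 + T*T = -3 + T²)
w(A) = 1 + A² (w(A) = A*A + 1 = A² + 1 = 1 + A²)
C(V) = V + 2*V² (C(V) = (V² + V²) + V = 2*V² + V = V + 2*V²)
15598*C(w(v(-2 + 2))) = 15598*((1 + (-3 + (-2 + 2)²)²)*(1 + 2*(1 + (-3 + (-2 + 2)²)²))) = 15598*((1 + (-3 + 0²)²)*(1 + 2*(1 + (-3 + 0²)²))) = 15598*((1 + (-3 + 0)²)*(1 + 2*(1 + (-3 + 0)²))) = 15598*((1 + (-3)²)*(1 + 2*(1 + (-3)²))) = 15598*((1 + 9)*(1 + 2*(1 + 9))) = 15598*(10*(1 + 2*10)) = 15598*(10*(1 + 20)) = 15598*(10*21) = 15598*210 = 3275580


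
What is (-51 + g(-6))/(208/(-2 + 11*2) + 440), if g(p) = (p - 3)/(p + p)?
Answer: -1005/9008 ≈ -0.11157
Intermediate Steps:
g(p) = (-3 + p)/(2*p) (g(p) = (-3 + p)/((2*p)) = (-3 + p)*(1/(2*p)) = (-3 + p)/(2*p))
(-51 + g(-6))/(208/(-2 + 11*2) + 440) = (-51 + (½)*(-3 - 6)/(-6))/(208/(-2 + 11*2) + 440) = (-51 + (½)*(-⅙)*(-9))/(208/(-2 + 22) + 440) = (-51 + ¾)/(208/20 + 440) = -201/(4*(208*(1/20) + 440)) = -201/(4*(52/5 + 440)) = -201/(4*2252/5) = -201/4*5/2252 = -1005/9008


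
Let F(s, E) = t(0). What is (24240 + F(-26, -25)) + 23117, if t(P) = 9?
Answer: 47366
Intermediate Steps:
F(s, E) = 9
(24240 + F(-26, -25)) + 23117 = (24240 + 9) + 23117 = 24249 + 23117 = 47366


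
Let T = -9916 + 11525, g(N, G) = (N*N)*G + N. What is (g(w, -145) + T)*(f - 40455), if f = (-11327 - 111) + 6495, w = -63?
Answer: 26056590682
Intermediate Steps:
g(N, G) = N + G*N**2 (g(N, G) = N**2*G + N = G*N**2 + N = N + G*N**2)
T = 1609
f = -4943 (f = -11438 + 6495 = -4943)
(g(w, -145) + T)*(f - 40455) = (-63*(1 - 145*(-63)) + 1609)*(-4943 - 40455) = (-63*(1 + 9135) + 1609)*(-45398) = (-63*9136 + 1609)*(-45398) = (-575568 + 1609)*(-45398) = -573959*(-45398) = 26056590682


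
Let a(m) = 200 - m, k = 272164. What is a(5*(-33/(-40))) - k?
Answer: -2175745/8 ≈ -2.7197e+5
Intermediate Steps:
a(5*(-33/(-40))) - k = (200 - 5*(-33/(-40))) - 1*272164 = (200 - 5*(-33*(-1/40))) - 272164 = (200 - 5*33/40) - 272164 = (200 - 1*33/8) - 272164 = (200 - 33/8) - 272164 = 1567/8 - 272164 = -2175745/8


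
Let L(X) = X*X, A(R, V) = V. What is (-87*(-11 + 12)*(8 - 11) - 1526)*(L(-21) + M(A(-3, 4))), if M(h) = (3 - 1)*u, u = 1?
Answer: -560395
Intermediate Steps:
L(X) = X²
M(h) = 2 (M(h) = (3 - 1)*1 = 2*1 = 2)
(-87*(-11 + 12)*(8 - 11) - 1526)*(L(-21) + M(A(-3, 4))) = (-87*(-11 + 12)*(8 - 11) - 1526)*((-21)² + 2) = (-87*(-3) - 1526)*(441 + 2) = (-87*(-3) - 1526)*443 = (261 - 1526)*443 = -1265*443 = -560395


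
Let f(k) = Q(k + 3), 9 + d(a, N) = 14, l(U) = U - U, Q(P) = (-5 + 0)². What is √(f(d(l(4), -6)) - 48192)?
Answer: 7*I*√983 ≈ 219.47*I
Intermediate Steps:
Q(P) = 25 (Q(P) = (-5)² = 25)
l(U) = 0
d(a, N) = 5 (d(a, N) = -9 + 14 = 5)
f(k) = 25
√(f(d(l(4), -6)) - 48192) = √(25 - 48192) = √(-48167) = 7*I*√983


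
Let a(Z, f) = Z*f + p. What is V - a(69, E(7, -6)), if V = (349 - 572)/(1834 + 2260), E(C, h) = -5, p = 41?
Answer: 1244353/4094 ≈ 303.95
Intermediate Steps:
a(Z, f) = 41 + Z*f (a(Z, f) = Z*f + 41 = 41 + Z*f)
V = -223/4094 ≈ -0.054470
V - a(69, E(7, -6)) = -223/4094 - (41 + 69*(-5)) = -223/4094 - (41 - 345) = -223/4094 - 1*(-304) = -223/4094 + 304 = 1244353/4094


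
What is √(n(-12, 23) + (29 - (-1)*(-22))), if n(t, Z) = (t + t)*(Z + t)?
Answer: I*√257 ≈ 16.031*I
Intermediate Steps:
n(t, Z) = 2*t*(Z + t) (n(t, Z) = (2*t)*(Z + t) = 2*t*(Z + t))
√(n(-12, 23) + (29 - (-1)*(-22))) = √(2*(-12)*(23 - 12) + (29 - (-1)*(-22))) = √(2*(-12)*11 + (29 - 1*22)) = √(-264 + (29 - 22)) = √(-264 + 7) = √(-257) = I*√257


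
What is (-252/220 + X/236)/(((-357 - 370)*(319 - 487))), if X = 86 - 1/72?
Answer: -729991/114143420160 ≈ -6.3954e-6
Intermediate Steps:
X = 6191/72 (X = 86 - 1*1/72 = 86 - 1/72 = 6191/72 ≈ 85.986)
(-252/220 + X/236)/(((-357 - 370)*(319 - 487))) = (-252/220 + (6191/72)/236)/(((-357 - 370)*(319 - 487))) = (-252*1/220 + (6191/72)*(1/236))/((-727*(-168))) = (-63/55 + 6191/16992)/122136 = -729991/934560*1/122136 = -729991/114143420160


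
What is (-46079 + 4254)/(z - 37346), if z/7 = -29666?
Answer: 41825/245008 ≈ 0.17071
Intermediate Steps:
z = -207662 (z = 7*(-29666) = -207662)
(-46079 + 4254)/(z - 37346) = (-46079 + 4254)/(-207662 - 37346) = -41825/(-245008) = -41825*(-1/245008) = 41825/245008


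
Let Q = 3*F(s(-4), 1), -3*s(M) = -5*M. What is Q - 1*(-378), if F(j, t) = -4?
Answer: 366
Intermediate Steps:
s(M) = 5*M/3 (s(M) = -(-5)*M/3 = 5*M/3)
Q = -12 (Q = 3*(-4) = -12)
Q - 1*(-378) = -12 - 1*(-378) = -12 + 378 = 366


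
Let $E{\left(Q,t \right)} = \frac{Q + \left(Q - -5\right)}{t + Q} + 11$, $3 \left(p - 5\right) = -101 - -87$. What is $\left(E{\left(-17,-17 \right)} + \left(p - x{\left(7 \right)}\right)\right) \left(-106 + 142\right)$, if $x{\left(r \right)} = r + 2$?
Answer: $\frac{1950}{17} \approx 114.71$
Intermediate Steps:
$x{\left(r \right)} = 2 + r$
$p = \frac{1}{3}$ ($p = 5 + \frac{-101 - -87}{3} = 5 + \frac{-101 + 87}{3} = 5 + \frac{1}{3} \left(-14\right) = 5 - \frac{14}{3} = \frac{1}{3} \approx 0.33333$)
$E{\left(Q,t \right)} = 11 + \frac{5 + 2 Q}{Q + t}$ ($E{\left(Q,t \right)} = \frac{Q + \left(Q + 5\right)}{Q + t} + 11 = \frac{Q + \left(5 + Q\right)}{Q + t} + 11 = \frac{5 + 2 Q}{Q + t} + 11 = 11 + \frac{5 + 2 Q}{Q + t}$)
$\left(E{\left(-17,-17 \right)} + \left(p - x{\left(7 \right)}\right)\right) \left(-106 + 142\right) = \left(\frac{5 + 11 \left(-17\right) + 13 \left(-17\right)}{-17 - 17} + \left(\frac{1}{3} - \left(2 + 7\right)\right)\right) \left(-106 + 142\right) = \left(\frac{5 - 187 - 221}{-34} + \left(\frac{1}{3} - 9\right)\right) 36 = \left(\left(- \frac{1}{34}\right) \left(-403\right) + \left(\frac{1}{3} - 9\right)\right) 36 = \left(\frac{403}{34} - \frac{26}{3}\right) 36 = \frac{325}{102} \cdot 36 = \frac{1950}{17}$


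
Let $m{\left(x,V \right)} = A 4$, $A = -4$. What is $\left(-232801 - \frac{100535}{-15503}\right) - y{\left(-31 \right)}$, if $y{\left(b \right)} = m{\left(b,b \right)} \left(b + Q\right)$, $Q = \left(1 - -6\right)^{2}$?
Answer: $- \frac{3604548504}{15503} \approx -2.3251 \cdot 10^{5}$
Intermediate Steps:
$m{\left(x,V \right)} = -16$ ($m{\left(x,V \right)} = \left(-4\right) 4 = -16$)
$Q = 49$ ($Q = \left(1 + 6\right)^{2} = 7^{2} = 49$)
$y{\left(b \right)} = -784 - 16 b$ ($y{\left(b \right)} = - 16 \left(b + 49\right) = - 16 \left(49 + b\right) = -784 - 16 b$)
$\left(-232801 - \frac{100535}{-15503}\right) - y{\left(-31 \right)} = \left(-232801 - \frac{100535}{-15503}\right) - \left(-784 - -496\right) = \left(-232801 - - \frac{100535}{15503}\right) - \left(-784 + 496\right) = \left(-232801 + \frac{100535}{15503}\right) - -288 = - \frac{3609013368}{15503} + 288 = - \frac{3604548504}{15503}$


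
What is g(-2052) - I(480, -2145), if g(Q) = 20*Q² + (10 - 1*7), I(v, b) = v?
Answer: 84213603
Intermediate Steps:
g(Q) = 3 + 20*Q² (g(Q) = 20*Q² + (10 - 7) = 20*Q² + 3 = 3 + 20*Q²)
g(-2052) - I(480, -2145) = (3 + 20*(-2052)²) - 1*480 = (3 + 20*4210704) - 480 = (3 + 84214080) - 480 = 84214083 - 480 = 84213603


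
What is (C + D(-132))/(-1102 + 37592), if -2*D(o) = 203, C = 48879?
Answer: 19511/14596 ≈ 1.3367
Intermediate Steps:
D(o) = -203/2 (D(o) = -1/2*203 = -203/2)
(C + D(-132))/(-1102 + 37592) = (48879 - 203/2)/(-1102 + 37592) = (97555/2)/36490 = (97555/2)*(1/36490) = 19511/14596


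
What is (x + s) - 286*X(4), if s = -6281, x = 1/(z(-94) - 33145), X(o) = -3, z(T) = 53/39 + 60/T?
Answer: -329466037105/60753464 ≈ -5423.0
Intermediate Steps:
z(T) = 53/39 + 60/T (z(T) = 53*(1/39) + 60/T = 53/39 + 60/T)
x = -1833/60753464 (x = 1/((53/39 + 60/(-94)) - 33145) = 1/((53/39 + 60*(-1/94)) - 33145) = 1/((53/39 - 30/47) - 33145) = 1/(1321/1833 - 33145) = 1/(-60753464/1833) = -1833/60753464 ≈ -3.0171e-5)
(x + s) - 286*X(4) = (-1833/60753464 - 6281) - 286*(-3) = -381592509217/60753464 + 858 = -329466037105/60753464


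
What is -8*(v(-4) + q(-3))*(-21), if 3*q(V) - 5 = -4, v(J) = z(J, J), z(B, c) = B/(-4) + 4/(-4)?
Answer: 56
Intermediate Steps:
z(B, c) = -1 - B/4 (z(B, c) = B*(-¼) + 4*(-¼) = -B/4 - 1 = -1 - B/4)
v(J) = -1 - J/4
q(V) = ⅓ (q(V) = 5/3 + (⅓)*(-4) = 5/3 - 4/3 = ⅓)
-8*(v(-4) + q(-3))*(-21) = -8*((-1 - ¼*(-4)) + ⅓)*(-21) = -8*((-1 + 1) + ⅓)*(-21) = -8*(0 + ⅓)*(-21) = -8*⅓*(-21) = -8/3*(-21) = 56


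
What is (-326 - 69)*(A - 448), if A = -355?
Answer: 317185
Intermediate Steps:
(-326 - 69)*(A - 448) = (-326 - 69)*(-355 - 448) = -395*(-803) = 317185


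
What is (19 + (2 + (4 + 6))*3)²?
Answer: 3025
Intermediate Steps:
(19 + (2 + (4 + 6))*3)² = (19 + (2 + 10)*3)² = (19 + 12*3)² = (19 + 36)² = 55² = 3025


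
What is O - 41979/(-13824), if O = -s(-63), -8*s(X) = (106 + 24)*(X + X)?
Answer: -9420887/4608 ≈ -2044.5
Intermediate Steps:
s(X) = -65*X/2 (s(X) = -(106 + 24)*(X + X)/8 = -65*2*X/4 = -65*X/2)
O = -4095/2 (O = -(-65)*(-63)/2 = -1*4095/2 = -4095/2 ≈ -2047.5)
O - 41979/(-13824) = -4095/2 - 41979/(-13824) = -4095/2 - 41979*(-1/13824) = -4095/2 + 13993/4608 = -9420887/4608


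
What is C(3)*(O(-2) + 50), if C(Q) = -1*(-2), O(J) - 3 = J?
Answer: 102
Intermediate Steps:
O(J) = 3 + J
C(Q) = 2
C(3)*(O(-2) + 50) = 2*((3 - 2) + 50) = 2*(1 + 50) = 2*51 = 102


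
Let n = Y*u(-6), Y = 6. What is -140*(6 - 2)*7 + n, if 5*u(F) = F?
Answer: -19636/5 ≈ -3927.2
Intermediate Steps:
u(F) = F/5
n = -36/5 (n = 6*((⅕)*(-6)) = 6*(-6/5) = -36/5 ≈ -7.2000)
-140*(6 - 2)*7 + n = -140*(6 - 2)*7 - 36/5 = -560*7 - 36/5 = -140*28 - 36/5 = -3920 - 36/5 = -19636/5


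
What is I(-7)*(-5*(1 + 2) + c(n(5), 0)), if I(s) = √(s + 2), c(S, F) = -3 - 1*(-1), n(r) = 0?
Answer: -17*I*√5 ≈ -38.013*I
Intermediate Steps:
c(S, F) = -2 (c(S, F) = -3 + 1 = -2)
I(s) = √(2 + s)
I(-7)*(-5*(1 + 2) + c(n(5), 0)) = √(2 - 7)*(-5*(1 + 2) - 2) = √(-5)*(-5*3 - 2) = (I*√5)*(-15 - 2) = (I*√5)*(-17) = -17*I*√5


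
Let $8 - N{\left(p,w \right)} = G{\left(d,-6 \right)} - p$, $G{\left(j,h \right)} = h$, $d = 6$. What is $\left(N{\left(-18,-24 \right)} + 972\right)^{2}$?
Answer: $937024$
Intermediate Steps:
$N{\left(p,w \right)} = 14 + p$ ($N{\left(p,w \right)} = 8 - \left(-6 - p\right) = 8 + \left(6 + p\right) = 14 + p$)
$\left(N{\left(-18,-24 \right)} + 972\right)^{2} = \left(\left(14 - 18\right) + 972\right)^{2} = \left(-4 + 972\right)^{2} = 968^{2} = 937024$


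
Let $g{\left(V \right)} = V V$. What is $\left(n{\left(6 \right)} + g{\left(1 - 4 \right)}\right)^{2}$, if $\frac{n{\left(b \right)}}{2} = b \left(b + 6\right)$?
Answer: $23409$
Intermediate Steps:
$g{\left(V \right)} = V^{2}$
$n{\left(b \right)} = 2 b \left(6 + b\right)$ ($n{\left(b \right)} = 2 b \left(b + 6\right) = 2 b \left(6 + b\right)$)
$\left(n{\left(6 \right)} + g{\left(1 - 4 \right)}\right)^{2} = \left(2 \cdot 6 \left(6 + 6\right) + \left(1 - 4\right)^{2}\right)^{2} = \left(2 \cdot 6 \cdot 12 + \left(1 - 4\right)^{2}\right)^{2} = \left(144 + \left(-3\right)^{2}\right)^{2} = \left(144 + 9\right)^{2} = 153^{2} = 23409$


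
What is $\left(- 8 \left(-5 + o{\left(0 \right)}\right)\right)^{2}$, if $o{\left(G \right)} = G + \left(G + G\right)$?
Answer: $1600$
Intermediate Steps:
$o{\left(G \right)} = 3 G$ ($o{\left(G \right)} = G + 2 G = 3 G$)
$\left(- 8 \left(-5 + o{\left(0 \right)}\right)\right)^{2} = \left(- 8 \left(-5 + 3 \cdot 0\right)\right)^{2} = \left(- 8 \left(-5 + 0\right)\right)^{2} = \left(\left(-8\right) \left(-5\right)\right)^{2} = 40^{2} = 1600$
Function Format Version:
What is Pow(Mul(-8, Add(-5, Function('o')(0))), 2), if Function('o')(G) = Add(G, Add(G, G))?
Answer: 1600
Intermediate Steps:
Function('o')(G) = Mul(3, G) (Function('o')(G) = Add(G, Mul(2, G)) = Mul(3, G))
Pow(Mul(-8, Add(-5, Function('o')(0))), 2) = Pow(Mul(-8, Add(-5, Mul(3, 0))), 2) = Pow(Mul(-8, Add(-5, 0)), 2) = Pow(Mul(-8, -5), 2) = Pow(40, 2) = 1600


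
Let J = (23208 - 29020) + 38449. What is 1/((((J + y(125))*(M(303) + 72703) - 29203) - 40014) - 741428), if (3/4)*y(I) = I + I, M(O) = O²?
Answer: 3/16269614497 ≈ 1.8439e-10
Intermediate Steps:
J = 32637 (J = -5812 + 38449 = 32637)
y(I) = 8*I/3 (y(I) = 4*(I + I)/3 = 4*(2*I)/3 = 8*I/3)
1/((((J + y(125))*(M(303) + 72703) - 29203) - 40014) - 741428) = 1/((((32637 + (8/3)*125)*(303² + 72703) - 29203) - 40014) - 741428) = 1/((((32637 + 1000/3)*(91809 + 72703) - 29203) - 40014) - 741428) = 1/((((98911/3)*164512 - 29203) - 40014) - 741428) = 1/(((16272046432/3 - 29203) - 40014) - 741428) = 1/((16271958823/3 - 40014) - 741428) = 1/(16271838781/3 - 741428) = 1/(16269614497/3) = 3/16269614497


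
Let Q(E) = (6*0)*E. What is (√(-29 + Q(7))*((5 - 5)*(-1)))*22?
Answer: 0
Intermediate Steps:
Q(E) = 0 (Q(E) = 0*E = 0)
(√(-29 + Q(7))*((5 - 5)*(-1)))*22 = (√(-29 + 0)*((5 - 5)*(-1)))*22 = (√(-29)*(0*(-1)))*22 = ((I*√29)*0)*22 = 0*22 = 0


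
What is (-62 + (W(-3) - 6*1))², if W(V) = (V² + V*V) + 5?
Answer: 2025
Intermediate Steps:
W(V) = 5 + 2*V² (W(V) = (V² + V²) + 5 = 2*V² + 5 = 5 + 2*V²)
(-62 + (W(-3) - 6*1))² = (-62 + ((5 + 2*(-3)²) - 6*1))² = (-62 + ((5 + 2*9) - 6))² = (-62 + ((5 + 18) - 6))² = (-62 + (23 - 6))² = (-62 + 17)² = (-45)² = 2025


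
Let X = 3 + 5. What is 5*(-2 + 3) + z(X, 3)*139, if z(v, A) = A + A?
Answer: 839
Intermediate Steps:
X = 8
z(v, A) = 2*A
5*(-2 + 3) + z(X, 3)*139 = 5*(-2 + 3) + (2*3)*139 = 5*1 + 6*139 = 5 + 834 = 839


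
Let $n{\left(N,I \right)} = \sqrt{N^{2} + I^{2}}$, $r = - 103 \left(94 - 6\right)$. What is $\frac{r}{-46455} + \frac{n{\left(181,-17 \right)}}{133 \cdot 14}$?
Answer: $\frac{9064}{46455} + \frac{5 \sqrt{1322}}{1862} \approx 0.29275$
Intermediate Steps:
$r = -9064$ ($r = \left(-103\right) 88 = -9064$)
$n{\left(N,I \right)} = \sqrt{I^{2} + N^{2}}$
$\frac{r}{-46455} + \frac{n{\left(181,-17 \right)}}{133 \cdot 14} = - \frac{9064}{-46455} + \frac{\sqrt{\left(-17\right)^{2} + 181^{2}}}{133 \cdot 14} = \left(-9064\right) \left(- \frac{1}{46455}\right) + \frac{\sqrt{289 + 32761}}{1862} = \frac{9064}{46455} + \sqrt{33050} \cdot \frac{1}{1862} = \frac{9064}{46455} + 5 \sqrt{1322} \cdot \frac{1}{1862} = \frac{9064}{46455} + \frac{5 \sqrt{1322}}{1862}$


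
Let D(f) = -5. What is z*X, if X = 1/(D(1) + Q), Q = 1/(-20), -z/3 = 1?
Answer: 60/101 ≈ 0.59406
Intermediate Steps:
z = -3 (z = -3*1 = -3)
Q = -1/20 ≈ -0.050000
X = -20/101 (X = 1/(-5 - 1/20) = 1/(-101/20) = -20/101 ≈ -0.19802)
z*X = -3*(-20/101) = 60/101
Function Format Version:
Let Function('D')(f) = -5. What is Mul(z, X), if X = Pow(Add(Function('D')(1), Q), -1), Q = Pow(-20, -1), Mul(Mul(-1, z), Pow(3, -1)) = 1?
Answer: Rational(60, 101) ≈ 0.59406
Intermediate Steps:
z = -3 (z = Mul(-3, 1) = -3)
Q = Rational(-1, 20) ≈ -0.050000
X = Rational(-20, 101) (X = Pow(Add(-5, Rational(-1, 20)), -1) = Pow(Rational(-101, 20), -1) = Rational(-20, 101) ≈ -0.19802)
Mul(z, X) = Mul(-3, Rational(-20, 101)) = Rational(60, 101)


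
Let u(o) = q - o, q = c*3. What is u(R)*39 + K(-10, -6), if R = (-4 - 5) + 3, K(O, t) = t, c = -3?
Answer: -123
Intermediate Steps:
q = -9 (q = -3*3 = -9)
R = -6 (R = -9 + 3 = -6)
u(o) = -9 - o
u(R)*39 + K(-10, -6) = (-9 - 1*(-6))*39 - 6 = (-9 + 6)*39 - 6 = -3*39 - 6 = -117 - 6 = -123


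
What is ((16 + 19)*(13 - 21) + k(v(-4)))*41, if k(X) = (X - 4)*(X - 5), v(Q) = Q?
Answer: -8528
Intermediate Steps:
k(X) = (-5 + X)*(-4 + X) (k(X) = (-4 + X)*(-5 + X) = (-5 + X)*(-4 + X))
((16 + 19)*(13 - 21) + k(v(-4)))*41 = ((16 + 19)*(13 - 21) + (20 + (-4)² - 9*(-4)))*41 = (35*(-8) + (20 + 16 + 36))*41 = (-280 + 72)*41 = -208*41 = -8528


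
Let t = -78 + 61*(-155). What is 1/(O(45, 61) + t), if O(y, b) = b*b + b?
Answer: -1/5751 ≈ -0.00017388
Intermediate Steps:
O(y, b) = b + b**2 (O(y, b) = b**2 + b = b + b**2)
t = -9533 (t = -78 - 9455 = -9533)
1/(O(45, 61) + t) = 1/(61*(1 + 61) - 9533) = 1/(61*62 - 9533) = 1/(3782 - 9533) = 1/(-5751) = -1/5751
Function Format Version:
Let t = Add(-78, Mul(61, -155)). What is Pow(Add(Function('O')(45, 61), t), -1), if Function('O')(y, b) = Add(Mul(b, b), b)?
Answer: Rational(-1, 5751) ≈ -0.00017388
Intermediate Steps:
Function('O')(y, b) = Add(b, Pow(b, 2)) (Function('O')(y, b) = Add(Pow(b, 2), b) = Add(b, Pow(b, 2)))
t = -9533 (t = Add(-78, -9455) = -9533)
Pow(Add(Function('O')(45, 61), t), -1) = Pow(Add(Mul(61, Add(1, 61)), -9533), -1) = Pow(Add(Mul(61, 62), -9533), -1) = Pow(Add(3782, -9533), -1) = Pow(-5751, -1) = Rational(-1, 5751)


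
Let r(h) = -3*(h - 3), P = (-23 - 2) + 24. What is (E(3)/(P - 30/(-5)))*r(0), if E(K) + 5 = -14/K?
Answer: -87/5 ≈ -17.400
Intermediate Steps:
P = -1 (P = -25 + 24 = -1)
E(K) = -5 - 14/K
r(h) = 9 - 3*h (r(h) = -3*(-3 + h) = 9 - 3*h)
(E(3)/(P - 30/(-5)))*r(0) = ((-5 - 14/3)/(-1 - 30/(-5)))*(9 - 3*0) = ((-5 - 14*⅓)/(-1 - 30*(-⅕)))*(9 + 0) = ((-5 - 14/3)/(-1 + 6))*9 = (-29/3/5)*9 = ((⅕)*(-29/3))*9 = -29/15*9 = -87/5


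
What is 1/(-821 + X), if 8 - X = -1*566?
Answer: -1/247 ≈ -0.0040486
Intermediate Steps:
X = 574 (X = 8 - (-1)*566 = 8 - 1*(-566) = 8 + 566 = 574)
1/(-821 + X) = 1/(-821 + 574) = 1/(-247) = -1/247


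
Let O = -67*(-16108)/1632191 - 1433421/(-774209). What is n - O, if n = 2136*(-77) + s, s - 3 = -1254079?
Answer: -1792561231187353347/1263656961919 ≈ -1.4186e+6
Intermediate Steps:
s = -1254076 (s = 3 - 1254079 = -1254076)
n = -1418548 (n = 2136*(-77) - 1254076 = -164472 - 1254076 = -1418548)
O = 3175171079735/1263656961919 (O = 1079236*(1/1632191) - 1433421*(-1/774209) = 1079236/1632191 + 1433421/774209 = 3175171079735/1263656961919 ≈ 2.5127)
n - O = -1418548 - 1*3175171079735/1263656961919 = -1418548 - 3175171079735/1263656961919 = -1792561231187353347/1263656961919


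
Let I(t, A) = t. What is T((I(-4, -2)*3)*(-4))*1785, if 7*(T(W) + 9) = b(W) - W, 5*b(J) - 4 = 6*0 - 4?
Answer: -28305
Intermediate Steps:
b(J) = 0 (b(J) = ⅘ + (6*0 - 4)/5 = ⅘ + (0 - 4)/5 = ⅘ + (⅕)*(-4) = ⅘ - ⅘ = 0)
T(W) = -9 - W/7 (T(W) = -9 + (0 - W)/7 = -9 + (-W)/7 = -9 - W/7)
T((I(-4, -2)*3)*(-4))*1785 = (-9 - (-4*3)*(-4)/7)*1785 = (-9 - (-12)*(-4)/7)*1785 = (-9 - ⅐*48)*1785 = (-9 - 48/7)*1785 = -111/7*1785 = -28305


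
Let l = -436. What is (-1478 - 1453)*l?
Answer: 1277916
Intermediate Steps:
(-1478 - 1453)*l = (-1478 - 1453)*(-436) = -2931*(-436) = 1277916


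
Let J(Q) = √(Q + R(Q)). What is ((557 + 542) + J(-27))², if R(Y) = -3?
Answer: (1099 + I*√30)² ≈ 1.2078e+6 + 1.204e+4*I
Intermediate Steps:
J(Q) = √(-3 + Q) (J(Q) = √(Q - 3) = √(-3 + Q))
((557 + 542) + J(-27))² = ((557 + 542) + √(-3 - 27))² = (1099 + √(-30))² = (1099 + I*√30)²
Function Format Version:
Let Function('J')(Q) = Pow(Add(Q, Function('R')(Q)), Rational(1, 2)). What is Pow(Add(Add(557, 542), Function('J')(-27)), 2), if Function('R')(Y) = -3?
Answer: Pow(Add(1099, Mul(I, Pow(30, Rational(1, 2)))), 2) ≈ Add(1.2078e+6, Mul(1.204e+4, I))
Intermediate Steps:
Function('J')(Q) = Pow(Add(-3, Q), Rational(1, 2)) (Function('J')(Q) = Pow(Add(Q, -3), Rational(1, 2)) = Pow(Add(-3, Q), Rational(1, 2)))
Pow(Add(Add(557, 542), Function('J')(-27)), 2) = Pow(Add(Add(557, 542), Pow(Add(-3, -27), Rational(1, 2))), 2) = Pow(Add(1099, Pow(-30, Rational(1, 2))), 2) = Pow(Add(1099, Mul(I, Pow(30, Rational(1, 2)))), 2)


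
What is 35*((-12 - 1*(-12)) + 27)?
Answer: 945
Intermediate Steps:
35*((-12 - 1*(-12)) + 27) = 35*((-12 + 12) + 27) = 35*(0 + 27) = 35*27 = 945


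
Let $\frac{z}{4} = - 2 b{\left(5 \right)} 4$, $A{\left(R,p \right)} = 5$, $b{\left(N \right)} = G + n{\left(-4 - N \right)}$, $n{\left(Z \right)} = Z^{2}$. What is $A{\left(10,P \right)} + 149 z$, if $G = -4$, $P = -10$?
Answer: $-367131$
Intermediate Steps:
$b{\left(N \right)} = -4 + \left(-4 - N\right)^{2}$
$z = -2464$ ($z = 4 - 2 \left(-4 + \left(4 + 5\right)^{2}\right) 4 = 4 - 2 \left(-4 + 9^{2}\right) 4 = 4 - 2 \left(-4 + 81\right) 4 = 4 \left(-2\right) 77 \cdot 4 = 4 \left(\left(-154\right) 4\right) = 4 \left(-616\right) = -2464$)
$A{\left(10,P \right)} + 149 z = 5 + 149 \left(-2464\right) = 5 - 367136 = -367131$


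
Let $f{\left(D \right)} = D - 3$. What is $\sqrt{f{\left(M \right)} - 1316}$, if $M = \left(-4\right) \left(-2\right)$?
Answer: $i \sqrt{1311} \approx 36.208 i$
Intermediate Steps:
$M = 8$
$f{\left(D \right)} = -3 + D$
$\sqrt{f{\left(M \right)} - 1316} = \sqrt{\left(-3 + 8\right) - 1316} = \sqrt{5 - 1316} = \sqrt{-1311} = i \sqrt{1311}$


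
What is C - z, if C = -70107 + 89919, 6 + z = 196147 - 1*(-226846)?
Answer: -403175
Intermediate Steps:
z = 422987 (z = -6 + (196147 - 1*(-226846)) = -6 + (196147 + 226846) = -6 + 422993 = 422987)
C = 19812
C - z = 19812 - 1*422987 = 19812 - 422987 = -403175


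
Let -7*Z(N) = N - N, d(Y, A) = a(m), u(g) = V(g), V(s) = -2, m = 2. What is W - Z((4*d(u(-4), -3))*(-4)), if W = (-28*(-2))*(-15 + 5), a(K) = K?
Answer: -560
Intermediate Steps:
u(g) = -2
d(Y, A) = 2
W = -560 (W = 56*(-10) = -560)
Z(N) = 0 (Z(N) = -(N - N)/7 = -1/7*0 = 0)
W - Z((4*d(u(-4), -3))*(-4)) = -560 - 1*0 = -560 + 0 = -560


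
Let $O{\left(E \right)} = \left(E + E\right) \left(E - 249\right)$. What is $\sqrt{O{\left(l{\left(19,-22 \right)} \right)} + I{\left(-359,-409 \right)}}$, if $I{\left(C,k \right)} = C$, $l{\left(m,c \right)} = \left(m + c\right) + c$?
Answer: $\sqrt{13341} \approx 115.5$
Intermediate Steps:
$l{\left(m,c \right)} = m + 2 c$ ($l{\left(m,c \right)} = \left(c + m\right) + c = m + 2 c$)
$O{\left(E \right)} = 2 E \left(-249 + E\right)$
$\sqrt{O{\left(l{\left(19,-22 \right)} \right)} + I{\left(-359,-409 \right)}} = \sqrt{2 \left(19 + 2 \left(-22\right)\right) \left(-249 + \left(19 + 2 \left(-22\right)\right)\right) - 359} = \sqrt{2 \left(19 - 44\right) \left(-249 + \left(19 - 44\right)\right) - 359} = \sqrt{2 \left(-25\right) \left(-249 - 25\right) - 359} = \sqrt{2 \left(-25\right) \left(-274\right) - 359} = \sqrt{13700 - 359} = \sqrt{13341}$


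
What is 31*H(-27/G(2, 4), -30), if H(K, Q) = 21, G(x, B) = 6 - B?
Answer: 651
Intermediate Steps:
31*H(-27/G(2, 4), -30) = 31*21 = 651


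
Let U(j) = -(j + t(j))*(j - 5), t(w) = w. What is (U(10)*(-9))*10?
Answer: 9000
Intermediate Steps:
U(j) = -2*j*(-5 + j) (U(j) = -(j + j)*(j - 5) = -2*j*(-5 + j))
(U(10)*(-9))*10 = ((2*10*(5 - 1*10))*(-9))*10 = ((2*10*(5 - 10))*(-9))*10 = ((2*10*(-5))*(-9))*10 = -100*(-9)*10 = 900*10 = 9000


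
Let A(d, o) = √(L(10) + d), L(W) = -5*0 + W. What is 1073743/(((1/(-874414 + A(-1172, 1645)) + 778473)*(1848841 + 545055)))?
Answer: 7262655317503087897970/12605031087950120721866482813 + 97613*I*√1162/100840248703600965774931862504 ≈ 5.7617e-7 + 3.2997e-23*I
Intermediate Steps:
L(W) = W (L(W) = 0 + W = W)
A(d, o) = √(10 + d)
1073743/(((1/(-874414 + A(-1172, 1645)) + 778473)*(1848841 + 545055))) = 1073743/(((1/(-874414 + √(10 - 1172)) + 778473)*(1848841 + 545055))) = 1073743/(((1/(-874414 + √(-1162)) + 778473)*2393896)) = 1073743/(((1/(-874414 + I*√1162) + 778473)*2393896)) = 1073743/(((778473 + 1/(-874414 + I*√1162))*2393896)) = 1073743/(1863583400808 + 2393896/(-874414 + I*√1162))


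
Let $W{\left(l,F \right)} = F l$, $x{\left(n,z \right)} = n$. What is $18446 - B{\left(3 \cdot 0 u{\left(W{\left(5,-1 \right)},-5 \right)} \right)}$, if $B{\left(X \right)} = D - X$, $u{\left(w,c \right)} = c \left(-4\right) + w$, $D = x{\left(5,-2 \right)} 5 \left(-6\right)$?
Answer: $18596$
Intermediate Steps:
$D = -150$ ($D = 5 \cdot 5 \left(-6\right) = 25 \left(-6\right) = -150$)
$u{\left(w,c \right)} = w - 4 c$ ($u{\left(w,c \right)} = - 4 c + w = w - 4 c$)
$B{\left(X \right)} = -150 - X$
$18446 - B{\left(3 \cdot 0 u{\left(W{\left(5,-1 \right)},-5 \right)} \right)} = 18446 - \left(-150 - 3 \cdot 0 \left(\left(-1\right) 5 - -20\right)\right) = 18446 - \left(-150 - 0 \left(-5 + 20\right)\right) = 18446 - \left(-150 - 0 \cdot 15\right) = 18446 - \left(-150 - 0\right) = 18446 - \left(-150 + 0\right) = 18446 - -150 = 18446 + 150 = 18596$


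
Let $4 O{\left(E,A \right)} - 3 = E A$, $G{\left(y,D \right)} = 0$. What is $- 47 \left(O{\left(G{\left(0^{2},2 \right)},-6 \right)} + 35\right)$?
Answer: $- \frac{6721}{4} \approx -1680.3$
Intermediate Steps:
$O{\left(E,A \right)} = \frac{3}{4} + \frac{A E}{4}$ ($O{\left(E,A \right)} = \frac{3}{4} + \frac{E A}{4} = \frac{3}{4} + \frac{A E}{4}$)
$- 47 \left(O{\left(G{\left(0^{2},2 \right)},-6 \right)} + 35\right) = - 47 \left(\left(\frac{3}{4} + \frac{1}{4} \left(-6\right) 0\right) + 35\right) = - 47 \left(\left(\frac{3}{4} + 0\right) + 35\right) = - 47 \left(\frac{3}{4} + 35\right) = \left(-47\right) \frac{143}{4} = - \frac{6721}{4}$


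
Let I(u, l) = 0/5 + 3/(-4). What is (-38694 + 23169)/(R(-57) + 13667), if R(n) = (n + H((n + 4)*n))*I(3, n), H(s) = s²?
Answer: 15525/6831121 ≈ 0.0022727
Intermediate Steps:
I(u, l) = -¾ (I(u, l) = 0*(⅕) + 3*(-¼) = 0 - ¾ = -¾)
R(n) = -3*n/4 - 3*n²*(4 + n)²/4 (R(n) = (n + ((n + 4)*n)²)*(-¾) = (n + ((4 + n)*n)²)*(-¾) = (n + (n*(4 + n))²)*(-¾) = (n + n²*(4 + n)²)*(-¾) = -3*n/4 - 3*n²*(4 + n)²/4)
(-38694 + 23169)/(R(-57) + 13667) = (-38694 + 23169)/((¾)*(-57)*(-1 - 1*(-57)*(4 - 57)²) + 13667) = -15525/((¾)*(-57)*(-1 - 1*(-57)*(-53)²) + 13667) = -15525/((¾)*(-57)*(-1 - 1*(-57)*2809) + 13667) = -15525/((¾)*(-57)*(-1 + 160113) + 13667) = -15525/((¾)*(-57)*160112 + 13667) = -15525/(-6844788 + 13667) = -15525/(-6831121) = -15525*(-1/6831121) = 15525/6831121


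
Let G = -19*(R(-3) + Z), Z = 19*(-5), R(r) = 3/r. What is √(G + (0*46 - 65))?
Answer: √1759 ≈ 41.940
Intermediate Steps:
Z = -95
G = 1824 (G = -19*(3/(-3) - 95) = -19*(3*(-⅓) - 95) = -19*(-1 - 95) = -19*(-96) = 1824)
√(G + (0*46 - 65)) = √(1824 + (0*46 - 65)) = √(1824 + (0 - 65)) = √(1824 - 65) = √1759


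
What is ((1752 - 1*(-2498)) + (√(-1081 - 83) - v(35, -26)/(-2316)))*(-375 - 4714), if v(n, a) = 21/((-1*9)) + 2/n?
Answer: -751365231247/34740 - 10178*I*√291 ≈ -2.1628e+7 - 1.7362e+5*I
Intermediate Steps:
v(n, a) = -7/3 + 2/n (v(n, a) = 21/(-9) + 2/n = 21*(-⅑) + 2/n = -7/3 + 2/n)
((1752 - 1*(-2498)) + (√(-1081 - 83) - v(35, -26)/(-2316)))*(-375 - 4714) = ((1752 - 1*(-2498)) + (√(-1081 - 83) - (-7/3 + 2/35)/(-2316)))*(-375 - 4714) = ((1752 + 2498) + (√(-1164) - (-7/3 + 2*(1/35))*(-1)/2316))*(-5089) = (4250 + (2*I*√291 - (-7/3 + 2/35)*(-1)/2316))*(-5089) = (4250 + (2*I*√291 - (-239)*(-1)/(105*2316)))*(-5089) = (4250 + (2*I*√291 - 1*239/243180))*(-5089) = (4250 + (2*I*√291 - 239/243180))*(-5089) = (4250 + (-239/243180 + 2*I*√291))*(-5089) = (1033514761/243180 + 2*I*√291)*(-5089) = -751365231247/34740 - 10178*I*√291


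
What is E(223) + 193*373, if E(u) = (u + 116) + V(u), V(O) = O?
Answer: 72551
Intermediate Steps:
E(u) = 116 + 2*u (E(u) = (u + 116) + u = (116 + u) + u = 116 + 2*u)
E(223) + 193*373 = (116 + 2*223) + 193*373 = (116 + 446) + 71989 = 562 + 71989 = 72551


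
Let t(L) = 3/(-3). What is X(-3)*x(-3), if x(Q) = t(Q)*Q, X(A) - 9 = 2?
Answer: 33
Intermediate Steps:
X(A) = 11 (X(A) = 9 + 2 = 11)
t(L) = -1 (t(L) = 3*(-⅓) = -1)
x(Q) = -Q
X(-3)*x(-3) = 11*(-1*(-3)) = 11*3 = 33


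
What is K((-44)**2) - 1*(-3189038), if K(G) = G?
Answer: 3190974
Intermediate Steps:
K((-44)**2) - 1*(-3189038) = (-44)**2 - 1*(-3189038) = 1936 + 3189038 = 3190974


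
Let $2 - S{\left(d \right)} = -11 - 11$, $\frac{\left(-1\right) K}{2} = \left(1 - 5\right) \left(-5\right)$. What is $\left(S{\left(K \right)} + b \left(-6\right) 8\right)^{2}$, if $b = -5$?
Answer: $69696$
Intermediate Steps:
$K = -40$ ($K = - 2 \left(1 - 5\right) \left(-5\right) = - 2 \left(\left(-4\right) \left(-5\right)\right) = \left(-2\right) 20 = -40$)
$S{\left(d \right)} = 24$ ($S{\left(d \right)} = 2 - \left(-11 - 11\right) = 2 - -22 = 2 + 22 = 24$)
$\left(S{\left(K \right)} + b \left(-6\right) 8\right)^{2} = \left(24 + \left(-5\right) \left(-6\right) 8\right)^{2} = \left(24 + 30 \cdot 8\right)^{2} = \left(24 + 240\right)^{2} = 264^{2} = 69696$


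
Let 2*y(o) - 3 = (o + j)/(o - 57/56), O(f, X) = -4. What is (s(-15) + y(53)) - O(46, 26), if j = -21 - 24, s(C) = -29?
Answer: -136369/5822 ≈ -23.423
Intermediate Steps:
j = -45
y(o) = 3/2 + (-45 + o)/(2*(-57/56 + o)) (y(o) = 3/2 + ((o - 45)/(o - 57/56))/2 = 3/2 + ((-45 + o)/(o - 57*1/56))/2 = 3/2 + ((-45 + o)/(o - 57/56))/2 = 3/2 + ((-45 + o)/(-57/56 + o))/2 = 3/2 + (-45 + o)/(2*(-57/56 + o)))
(s(-15) + y(53)) - O(46, 26) = (-29 + (-2691 + 224*53)/(2*(-57 + 56*53))) - 1*(-4) = (-29 + (-2691 + 11872)/(2*(-57 + 2968))) + 4 = (-29 + (1/2)*9181/2911) + 4 = (-29 + (1/2)*(1/2911)*9181) + 4 = (-29 + 9181/5822) + 4 = -159657/5822 + 4 = -136369/5822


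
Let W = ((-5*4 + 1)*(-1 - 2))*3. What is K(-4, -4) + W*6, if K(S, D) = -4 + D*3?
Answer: 1010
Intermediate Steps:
K(S, D) = -4 + 3*D
W = 171 (W = ((-20 + 1)*(-3))*3 = -19*(-3)*3 = 57*3 = 171)
K(-4, -4) + W*6 = (-4 + 3*(-4)) + 171*6 = (-4 - 12) + 1026 = -16 + 1026 = 1010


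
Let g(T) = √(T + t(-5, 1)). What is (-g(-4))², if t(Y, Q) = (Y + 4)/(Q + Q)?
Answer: -9/2 ≈ -4.5000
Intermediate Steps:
t(Y, Q) = (4 + Y)/(2*Q) (t(Y, Q) = (4 + Y)/((2*Q)) = (4 + Y)*(1/(2*Q)) = (4 + Y)/(2*Q))
g(T) = √(-½ + T) (g(T) = √(T + (½)*(4 - 5)/1) = √(T + (½)*1*(-1)) = √(T - ½) = √(-½ + T))
(-g(-4))² = (-√(-2 + 4*(-4))/2)² = (-√(-2 - 16)/2)² = (-√(-18)/2)² = (-3*I*√2/2)² = -9/2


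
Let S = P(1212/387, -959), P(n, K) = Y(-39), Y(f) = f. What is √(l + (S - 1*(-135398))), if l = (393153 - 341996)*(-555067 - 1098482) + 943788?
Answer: I*√84589527046 ≈ 2.9084e+5*I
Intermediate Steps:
P(n, K) = -39
S = -39
l = -84589662405 (l = 51157*(-1653549) + 943788 = -84590606193 + 943788 = -84589662405)
√(l + (S - 1*(-135398))) = √(-84589662405 + (-39 - 1*(-135398))) = √(-84589662405 + (-39 + 135398)) = √(-84589662405 + 135359) = √(-84589527046) = I*√84589527046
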